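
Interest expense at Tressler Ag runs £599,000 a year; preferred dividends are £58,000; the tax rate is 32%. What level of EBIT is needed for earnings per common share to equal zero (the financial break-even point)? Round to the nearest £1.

£684,294

Grossing the preferred dividend up to pre-tax terms: £58,000 / (1 − 0.32) = £85,294.12.
EPS = 0 when EBIT covers interest plus the pre-tax preferred burden: £599,000 + £85,294.12 = £684,294.12.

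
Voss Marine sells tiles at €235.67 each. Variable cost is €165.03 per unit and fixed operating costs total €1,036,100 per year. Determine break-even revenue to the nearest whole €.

€3,456,649

CM per unit = €235.67 − €165.03 = €70.64; CM ratio = €70.64 / €235.67 = 0.2997.
Break-even sales = FC ÷ CM ratio = €1,036,100 × €235.67 / €70.64 = €3,456,649.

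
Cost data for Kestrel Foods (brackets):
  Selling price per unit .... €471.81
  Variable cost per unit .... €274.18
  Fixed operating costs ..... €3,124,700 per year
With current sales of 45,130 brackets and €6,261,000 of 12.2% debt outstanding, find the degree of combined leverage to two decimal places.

1.77

Total contribution margin = 45,130 × €197.63 = €8,919,041.90.
EBIT = €8,919,041.90 − €3,124,700 = €5,794,341.90. Interest = €763,842.00.
DOL = €8,919,041.90 ÷ €5,794,341.90 = 1.5393; DFL = €5,794,341.90 ÷ €5,030,499.90 = 1.1518.
DCL = DOL × DFL = 1.5393 × 1.1518 = 1.7730.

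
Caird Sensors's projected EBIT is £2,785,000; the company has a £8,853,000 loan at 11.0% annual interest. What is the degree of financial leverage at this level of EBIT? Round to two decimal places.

1.54

Annual interest charges come to £973,830.00.
Degree of financial leverage = EBIT / (EBIT − interest) = £2,785,000 / £1,811,170.00 = 1.5377.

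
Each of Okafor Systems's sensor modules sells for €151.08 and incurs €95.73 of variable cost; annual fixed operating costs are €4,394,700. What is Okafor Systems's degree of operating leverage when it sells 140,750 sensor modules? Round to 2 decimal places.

Total contribution margin = 140,750 × €55.35 = €7,790,512.50.
Operating income = contribution − fixed costs = €7,790,512.50 − €4,394,700 = €3,395,812.50.
Degree of operating leverage = €7,790,512.50 / €3,395,812.50 = 2.2942.

2.29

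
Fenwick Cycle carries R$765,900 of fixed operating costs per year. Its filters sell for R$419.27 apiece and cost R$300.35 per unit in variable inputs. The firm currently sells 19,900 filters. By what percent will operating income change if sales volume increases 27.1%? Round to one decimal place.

At 19,900 units, contribution = 19,900 × R$118.92 = R$2,366,508.00.
EBIT = R$2,366,508.00 − R$765,900 = R$1,600,608.00.
Degree of operating leverage = R$2,366,508.00 / R$1,600,608.00 = 1.4785.
%ΔEBIT = DOL × %ΔSales = 1.4785 × +27.1% = +40.1%.

+40.1%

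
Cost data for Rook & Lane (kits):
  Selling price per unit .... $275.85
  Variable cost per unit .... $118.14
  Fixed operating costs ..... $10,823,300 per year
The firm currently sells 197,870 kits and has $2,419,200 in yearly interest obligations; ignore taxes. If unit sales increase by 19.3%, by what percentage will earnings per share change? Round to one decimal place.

At 197,870 units, contribution = 197,870 × $157.71 = $31,206,077.70.
EBIT = $31,206,077.70 − $10,823,300 = $20,382,777.70.
After interest of $2,419,200.00, pre-tax earnings = $17,963,577.70.
DCL = total CM / (EBIT − I) = $31,206,077.70 / $17,963,577.70 = 1.7372.
%ΔEPS = DCL × %ΔSales = 1.7372 × +19.3% = +33.5%.

+33.5%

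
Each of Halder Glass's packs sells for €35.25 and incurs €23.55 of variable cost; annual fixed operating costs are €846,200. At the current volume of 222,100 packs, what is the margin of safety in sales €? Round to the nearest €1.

Unit CM = price − variable cost = €35.25 − €23.55 = €11.70. Break-even units = €846,200 ÷ €11.70 = 72,324.79; break-even revenue = 72,324.79 × €35.25 = €2,549,448.72.
Current sales = 222,100 × €35.25 = €7,829,025.00.
Margin of safety = €7,829,025.00 − €2,549,448.72 = €5,279,576.

€5,279,576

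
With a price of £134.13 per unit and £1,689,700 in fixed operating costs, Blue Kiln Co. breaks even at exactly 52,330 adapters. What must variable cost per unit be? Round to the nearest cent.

£101.84

At break-even, FC = Q × (P − VC), so P − VC = £1,689,700 ÷ 52,330 = £32.2893.
Variable cost per unit = £134.13 − £32.2893 = £101.84.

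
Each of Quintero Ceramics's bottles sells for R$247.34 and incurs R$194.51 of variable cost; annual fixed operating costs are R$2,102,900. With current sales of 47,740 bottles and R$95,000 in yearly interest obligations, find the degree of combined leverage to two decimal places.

Total contribution margin = 47,740 × R$52.83 = R$2,522,104.20.
EBIT = R$2,522,104.20 − R$2,102,900 = R$419,204.20. Interest = R$95,000.00.
DOL = R$2,522,104.20 ÷ R$419,204.20 = 6.0164; DFL = R$419,204.20 ÷ R$324,204.20 = 1.2930.
DCL = DOL × DFL = 6.0164 × 1.2930 = 7.7792.

7.78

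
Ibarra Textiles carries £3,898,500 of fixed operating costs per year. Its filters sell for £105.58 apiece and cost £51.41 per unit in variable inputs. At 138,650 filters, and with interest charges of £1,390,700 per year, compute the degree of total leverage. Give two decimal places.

Total contribution margin = 138,650 × £54.17 = £7,510,670.50.
EBIT = £7,510,670.50 − £3,898,500 = £3,612,170.50. Interest = £1,390,700.00.
DOL = £7,510,670.50 ÷ £3,612,170.50 = 2.0793; DFL = £3,612,170.50 ÷ £2,221,470.50 = 1.6260.
DCL = DOL × DFL = 2.0793 × 1.6260 = 3.3809.

3.38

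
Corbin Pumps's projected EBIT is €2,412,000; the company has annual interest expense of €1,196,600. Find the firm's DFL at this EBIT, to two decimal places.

Interest = €1,196,600.00.
Degree of financial leverage = EBIT / (EBIT − interest) = €2,412,000 / €1,215,400.00 = 1.9845.

1.98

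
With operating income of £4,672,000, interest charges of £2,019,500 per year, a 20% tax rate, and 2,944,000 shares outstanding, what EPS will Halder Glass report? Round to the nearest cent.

Pre-tax income = £4,672,000 − £2,019,500.00 = £2,652,500.00.
Net income = £2,652,500.00 × (1 − 0.20) = £2,122,000.00.
EPS = £2,122,000.00 ÷ 2,944,000 = £0.72.

£0.72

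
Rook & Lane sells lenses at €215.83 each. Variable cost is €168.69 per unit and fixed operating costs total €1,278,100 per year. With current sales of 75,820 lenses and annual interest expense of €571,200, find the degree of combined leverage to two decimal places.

2.07

Total contribution margin = 75,820 × €47.14 = €3,574,154.80.
Operating income = contribution − fixed costs = €3,574,154.80 − €1,278,100 = €2,296,054.80. Interest = €571,200.00.
DOL = €3,574,154.80 ÷ €2,296,054.80 = 1.5567; DFL = €2,296,054.80 ÷ €1,724,854.80 = 1.3312.
Combined leverage = 1.5567 × 1.3312 = 2.0723.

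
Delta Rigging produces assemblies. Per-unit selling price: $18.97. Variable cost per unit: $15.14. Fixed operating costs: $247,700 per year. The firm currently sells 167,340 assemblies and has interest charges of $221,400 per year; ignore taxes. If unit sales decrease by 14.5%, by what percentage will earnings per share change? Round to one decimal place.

-54.1%

At 167,340 units, contribution = 167,340 × $3.83 = $640,912.20.
EBIT = $640,912.20 − $247,700 = $393,212.20.
Interest = $221,400.00, so EBIT − I = $171,812.20.
Degree of combined leverage = contribution ÷ (EBIT − I) = $640,912.20 ÷ $171,812.20 = 3.7303.
EPS therefore changes by 3.7303 × (-14.5%) = -54.1%.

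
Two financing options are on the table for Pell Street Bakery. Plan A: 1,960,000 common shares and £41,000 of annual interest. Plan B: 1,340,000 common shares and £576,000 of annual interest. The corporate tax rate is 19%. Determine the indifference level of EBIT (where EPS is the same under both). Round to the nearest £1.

£1,732,290

At indifference, (EBIT − 41,000)(1 − t)/1,960,000 = (EBIT − 576,000)(1 − t)/1,340,000.
The (1 − t) factor cancels: (EBIT − 41,000) × 1,340,000 = (EBIT − 576,000) × 1,960,000.
Solving, EBIT = (576,000·1,960,000 − 41,000·1,340,000) / (1,960,000 − 1,340,000) = 1,074,020,000,000 / 620,000 = 1,732,290.32.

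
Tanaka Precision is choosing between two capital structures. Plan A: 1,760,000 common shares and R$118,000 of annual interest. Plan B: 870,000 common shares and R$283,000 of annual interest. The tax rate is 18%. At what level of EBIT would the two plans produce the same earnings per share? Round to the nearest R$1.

Set EPS_A = EPS_B: (EBIT − R$118,000)(1 − 0.18) ÷ 1,760,000 = (EBIT − R$283,000)(1 − 0.18) ÷ 870,000.
Cancelling (1 − t) and cross-multiplying: 870,000·(EBIT − 118,000) = 1,760,000·(EBIT − 283,000).
EBIT × (1,760,000 − 870,000) = 283,000 × 1,760,000 − 118,000 × 870,000 = 395,420,000,000, so EBIT = 395,420,000,000 ÷ 890,000 = 444,292.13.

R$444,292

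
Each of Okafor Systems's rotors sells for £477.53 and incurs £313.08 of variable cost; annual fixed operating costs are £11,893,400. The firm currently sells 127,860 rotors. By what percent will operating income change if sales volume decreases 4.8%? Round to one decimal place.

Total contribution margin = 127,860 × £164.45 = £21,026,577.00.
Subtracting fixed costs: EBIT = £21,026,577.00 − £11,893,400 = £9,133,177.00.
Degree of operating leverage = £21,026,577.00 / £9,133,177.00 = 2.3022.
So EBIT moves 2.3022 × (-4.8%) = -11.1%.

-11.1%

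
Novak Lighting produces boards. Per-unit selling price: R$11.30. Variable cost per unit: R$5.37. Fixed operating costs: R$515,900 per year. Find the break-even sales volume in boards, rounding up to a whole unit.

Each unit contributes R$11.30 − R$5.37 = R$5.93.
Break-even volume = fixed costs ÷ CM per unit = R$515,900 ÷ R$5.93 = 86,998.31, so 86,999 boards.

86,999 boards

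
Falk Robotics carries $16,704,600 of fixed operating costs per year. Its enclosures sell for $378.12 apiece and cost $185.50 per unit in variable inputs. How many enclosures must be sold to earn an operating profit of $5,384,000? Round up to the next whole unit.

114,675 enclosures

Contribution margin per unit = $378.12 − $185.50 = $192.62.
Units = (FC + target) / CM = ($16,704,600 + $5,384,000) / $192.62 = 114,674.49, so 114,675 enclosures.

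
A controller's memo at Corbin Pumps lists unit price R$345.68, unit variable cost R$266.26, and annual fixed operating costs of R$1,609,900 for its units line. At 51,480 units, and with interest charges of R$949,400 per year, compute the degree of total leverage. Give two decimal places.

Contribution at this volume is 51,480 × R$79.42 = R$4,088,541.60.
EBIT = R$4,088,541.60 − R$1,609,900 = R$2,478,641.60. Interest = R$949,400.00, so EBIT − I = R$1,529,241.60.
DCL = contribution ÷ (EBIT − I) = R$4,088,541.60 ÷ R$1,529,241.60 = 2.6736.

2.67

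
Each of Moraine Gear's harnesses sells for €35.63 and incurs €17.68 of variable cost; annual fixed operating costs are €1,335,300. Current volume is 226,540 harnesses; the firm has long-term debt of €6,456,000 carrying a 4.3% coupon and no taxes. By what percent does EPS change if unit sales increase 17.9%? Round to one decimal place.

+29.7%

At 226,540 units, contribution = 226,540 × €17.95 = €4,066,393.00.
EBIT = €4,066,393.00 − €1,335,300 = €2,731,093.00.
Interest = €277,608.00, so EBIT − I = €2,453,485.00.
DCL = total CM / (EBIT − I) = €4,066,393.00 / €2,453,485.00 = 1.6574.
%ΔEPS = DCL × %ΔSales = 1.6574 × +17.9% = +29.7%.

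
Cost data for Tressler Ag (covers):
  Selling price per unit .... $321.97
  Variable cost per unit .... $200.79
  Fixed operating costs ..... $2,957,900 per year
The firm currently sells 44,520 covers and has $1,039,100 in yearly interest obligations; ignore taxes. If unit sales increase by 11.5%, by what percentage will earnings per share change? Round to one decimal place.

Total contribution margin = 44,520 × $121.18 = $5,394,933.60.
Operating income = contribution − fixed costs = $5,394,933.60 − $2,957,900 = $2,437,033.60.
After interest of $1,039,100.00, pre-tax earnings = $1,397,933.60.
Degree of combined leverage = contribution ÷ (EBIT − I) = $5,394,933.60 ÷ $1,397,933.60 = 3.8592.
%ΔEPS = DCL × %ΔSales = 3.8592 × +11.5% = +44.4%.

+44.4%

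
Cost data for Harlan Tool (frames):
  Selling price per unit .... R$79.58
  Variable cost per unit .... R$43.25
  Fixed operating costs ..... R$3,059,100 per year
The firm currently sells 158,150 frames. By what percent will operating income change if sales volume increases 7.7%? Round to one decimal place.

Contribution at this volume is 158,150 × R$36.33 = R$5,745,589.50.
EBIT = R$5,745,589.50 − R$3,059,100 = R$2,686,489.50.
Degree of operating leverage = R$5,745,589.50 / R$2,686,489.50 = 2.1387.
%ΔEBIT = DOL × %ΔSales = 2.1387 × +7.7% = +16.5%.

+16.5%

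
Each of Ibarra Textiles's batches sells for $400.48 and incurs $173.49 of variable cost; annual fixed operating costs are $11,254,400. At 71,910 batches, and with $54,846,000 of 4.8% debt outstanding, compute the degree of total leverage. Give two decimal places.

6.70

Contribution at this volume is 71,910 × $226.99 = $16,322,850.90.
Operating income = contribution − fixed costs = $16,322,850.90 − $11,254,400 = $5,068,450.90. Interest = $2,632,608.00.
DOL = $16,322,850.90 ÷ $5,068,450.90 = 3.2205; DFL = $5,068,450.90 ÷ $2,435,842.90 = 2.0808.
DCL = DOL × DFL = 3.2205 × 2.0808 = 6.7012.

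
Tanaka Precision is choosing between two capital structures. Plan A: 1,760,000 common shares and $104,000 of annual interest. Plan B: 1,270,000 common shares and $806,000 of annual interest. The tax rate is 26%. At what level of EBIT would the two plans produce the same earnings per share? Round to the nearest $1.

Set EPS_A = EPS_B: (EBIT − $104,000)(1 − 0.26) ÷ 1,760,000 = (EBIT − $806,000)(1 − 0.26) ÷ 1,270,000.
The (1 − t) factor cancels: (EBIT − 104,000) × 1,270,000 = (EBIT − 806,000) × 1,760,000.
EBIT × (1,760,000 − 1,270,000) = 806,000 × 1,760,000 − 104,000 × 1,270,000 = 1,286,480,000,000, so EBIT = 1,286,480,000,000 ÷ 490,000 = 2,625,469.39.

$2,625,469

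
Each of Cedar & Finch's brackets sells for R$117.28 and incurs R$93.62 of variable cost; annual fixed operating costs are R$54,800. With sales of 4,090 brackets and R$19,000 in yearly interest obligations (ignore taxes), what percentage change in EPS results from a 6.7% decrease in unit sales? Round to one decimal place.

Total contribution margin = 4,090 × R$23.66 = R$96,769.40.
Operating income = contribution − fixed costs = R$96,769.40 − R$54,800 = R$41,969.40.
Interest = R$19,000.00, so EBIT − I = R$22,969.40.
DCL = total CM / (EBIT − I) = R$96,769.40 / R$22,969.40 = 4.2130.
%ΔEPS = DCL × %ΔSales = 4.2130 × -6.7% = -28.2%.

-28.2%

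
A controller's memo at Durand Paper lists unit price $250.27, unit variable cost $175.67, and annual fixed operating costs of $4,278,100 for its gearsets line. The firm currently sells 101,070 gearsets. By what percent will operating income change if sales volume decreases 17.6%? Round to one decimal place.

Total contribution margin = 101,070 × $74.60 = $7,539,822.00.
Subtracting fixed costs: EBIT = $7,539,822.00 − $4,278,100 = $3,261,722.00.
So DOL = total CM / EBIT = $7,539,822.00 / $3,261,722.00 = 2.3116.
So EBIT moves 2.3116 × (-17.6%) = -40.7%.

-40.7%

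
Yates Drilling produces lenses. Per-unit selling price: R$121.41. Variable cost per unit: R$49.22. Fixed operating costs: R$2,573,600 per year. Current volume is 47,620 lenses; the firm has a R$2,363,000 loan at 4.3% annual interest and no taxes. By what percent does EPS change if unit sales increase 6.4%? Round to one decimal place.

+28.9%

Contribution at this volume is 47,620 × R$72.19 = R$3,437,687.80.
Operating income = contribution − fixed costs = R$3,437,687.80 − R$2,573,600 = R$864,087.80.
Interest = R$101,609.00, so EBIT − I = R$762,478.80.
Degree of combined leverage = contribution ÷ (EBIT − I) = R$3,437,687.80 ÷ R$762,478.80 = 4.5086.
%ΔEPS = DCL × %ΔSales = 4.5086 × +6.4% = +28.9%.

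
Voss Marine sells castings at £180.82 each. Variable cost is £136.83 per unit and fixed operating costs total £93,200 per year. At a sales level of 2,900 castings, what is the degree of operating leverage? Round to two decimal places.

3.71

Contribution at this volume is 2,900 × £43.99 = £127,571.00.
Operating income = contribution − fixed costs = £127,571.00 − £93,200 = £34,371.00.
DOL = contribution ÷ EBIT = £127,571.00 ÷ £34,371.00 = 3.7116.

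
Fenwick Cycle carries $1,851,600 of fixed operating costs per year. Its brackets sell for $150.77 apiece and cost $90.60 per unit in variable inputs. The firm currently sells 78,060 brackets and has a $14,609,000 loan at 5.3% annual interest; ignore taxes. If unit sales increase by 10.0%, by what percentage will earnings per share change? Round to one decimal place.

+22.7%

At 78,060 units, contribution = 78,060 × $60.17 = $4,696,870.20.
Subtracting fixed costs: EBIT = $4,696,870.20 − $1,851,600 = $2,845,270.20.
After interest of $774,277.00, pre-tax earnings = $2,070,993.20.
DCL = total CM / (EBIT − I) = $4,696,870.20 / $2,070,993.20 = 2.2679.
EPS therefore changes by 2.2679 × (+10.0%) = +22.7%.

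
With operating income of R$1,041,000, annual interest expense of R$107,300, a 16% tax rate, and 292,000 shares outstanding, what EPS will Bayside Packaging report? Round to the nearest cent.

Pre-tax income = R$1,041,000 − R$107,300.00 = R$933,700.00.
After tax at 16%: net income = R$933,700.00 × 0.84 = R$784,308.00.
Per share: R$784,308.00 / 292,000 shares = R$2.69.

R$2.69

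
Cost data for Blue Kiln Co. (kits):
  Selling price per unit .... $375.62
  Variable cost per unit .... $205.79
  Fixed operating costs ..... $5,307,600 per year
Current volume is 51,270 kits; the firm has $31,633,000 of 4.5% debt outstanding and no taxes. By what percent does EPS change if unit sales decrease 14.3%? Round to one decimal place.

-63.0%

At 51,270 units, contribution = 51,270 × $169.83 = $8,707,184.10.
EBIT = $8,707,184.10 − $5,307,600 = $3,399,584.10.
After interest of $1,423,485.00, pre-tax earnings = $1,976,099.10.
DCL = total CM / (EBIT − I) = $8,707,184.10 / $1,976,099.10 = 4.4062.
%ΔEPS = DCL × %ΔSales = 4.4062 × -14.3% = -63.0%.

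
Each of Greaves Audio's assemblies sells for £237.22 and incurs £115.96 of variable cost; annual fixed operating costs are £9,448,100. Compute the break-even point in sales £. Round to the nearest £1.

£18,483,245

Contribution margin per unit = £237.22 − £115.96 = £121.26, a CM ratio of £121.26 ÷ £237.22 = 0.5112.
Break-even revenue = fixed costs × price ÷ CM = £9,448,100 × £237.22 ÷ £121.26 = £18,483,245.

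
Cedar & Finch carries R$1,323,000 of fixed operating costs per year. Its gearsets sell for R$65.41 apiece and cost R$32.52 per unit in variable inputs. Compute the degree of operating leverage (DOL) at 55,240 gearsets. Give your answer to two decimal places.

3.68

Contribution at this volume is 55,240 × R$32.89 = R$1,816,843.60.
EBIT = R$1,816,843.60 − R$1,323,000 = R$493,843.60.
So DOL = total CM / EBIT = R$1,816,843.60 / R$493,843.60 = 3.6790.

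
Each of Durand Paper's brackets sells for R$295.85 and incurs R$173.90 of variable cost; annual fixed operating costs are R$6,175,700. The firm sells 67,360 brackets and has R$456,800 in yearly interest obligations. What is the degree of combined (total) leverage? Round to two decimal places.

Contribution at this volume is 67,360 × R$121.95 = R$8,214,552.00.
Subtracting fixed costs: EBIT = R$8,214,552.00 − R$6,175,700 = R$2,038,852.00. Interest = R$456,800.00.
DOL = R$8,214,552.00 ÷ R$2,038,852.00 = 4.0290; DFL = R$2,038,852.00 ÷ R$1,582,052.00 = 1.2887.
Combined leverage = 4.0290 × 1.2887 = 5.1922.

5.19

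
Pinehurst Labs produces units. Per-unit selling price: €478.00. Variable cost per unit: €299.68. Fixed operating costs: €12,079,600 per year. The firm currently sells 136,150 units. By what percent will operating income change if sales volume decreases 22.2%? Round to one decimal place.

-44.2%

At 136,150 units, contribution = 136,150 × €178.32 = €24,278,268.00.
Operating income = contribution − fixed costs = €24,278,268.00 − €12,079,600 = €12,198,668.00.
DOL = contribution ÷ EBIT = €24,278,268.00 ÷ €12,198,668.00 = 1.9902.
Operating income changes by 1.9902 × -22.2% = -44.2%.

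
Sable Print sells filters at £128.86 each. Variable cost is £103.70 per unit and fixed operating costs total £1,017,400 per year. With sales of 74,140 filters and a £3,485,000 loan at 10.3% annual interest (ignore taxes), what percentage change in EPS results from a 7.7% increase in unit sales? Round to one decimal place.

+29.4%

At 74,140 units, contribution = 74,140 × £25.16 = £1,865,362.40.
Subtracting fixed costs: EBIT = £1,865,362.40 − £1,017,400 = £847,962.40.
After interest of £358,955.00, pre-tax earnings = £489,007.40.
DCL = total CM / (EBIT − I) = £1,865,362.40 / £489,007.40 = 3.8146.
EPS therefore changes by 3.8146 × (+7.7%) = +29.4%.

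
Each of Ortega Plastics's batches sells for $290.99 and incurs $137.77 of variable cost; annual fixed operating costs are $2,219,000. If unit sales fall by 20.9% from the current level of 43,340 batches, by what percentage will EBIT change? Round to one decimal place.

Total contribution margin = 43,340 × $153.22 = $6,640,554.80.
Subtracting fixed costs: EBIT = $6,640,554.80 − $2,219,000 = $4,421,554.80.
DOL = contribution ÷ EBIT = $6,640,554.80 ÷ $4,421,554.80 = 1.5019.
Operating income changes by 1.5019 × -20.9% = -31.4%.

-31.4%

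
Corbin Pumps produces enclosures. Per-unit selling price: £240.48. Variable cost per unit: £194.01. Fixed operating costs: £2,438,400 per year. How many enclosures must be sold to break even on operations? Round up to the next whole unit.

52,473 enclosures

Contribution margin per unit = £240.48 − £194.01 = £46.47.
Units to break even: £2,438,400 ÷ £46.47 = 52,472.56, rounded up to 52,473.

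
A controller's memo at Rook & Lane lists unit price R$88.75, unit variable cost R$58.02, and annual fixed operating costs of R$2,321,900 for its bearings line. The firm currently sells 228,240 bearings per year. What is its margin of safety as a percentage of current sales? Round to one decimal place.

Each unit contributes R$88.75 − R$58.02 = R$30.73. Break-even units = R$2,321,900 ÷ R$30.73 = 75,558.09; break-even revenue = 75,558.09 × R$88.75 = R$6,705,780.18.
Actual sales revenue = 228,240 × R$88.75 = R$20,256,300.00.
Margin of safety = (R$20,256,300.00 − R$6,705,780.18) ÷ R$20,256,300.00 = 66.9%.

66.9%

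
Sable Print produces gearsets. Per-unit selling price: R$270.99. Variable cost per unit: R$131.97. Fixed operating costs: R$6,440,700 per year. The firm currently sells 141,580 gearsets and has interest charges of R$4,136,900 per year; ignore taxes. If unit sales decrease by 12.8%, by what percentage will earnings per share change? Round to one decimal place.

Contribution at this volume is 141,580 × R$139.02 = R$19,682,451.60.
Operating income = contribution − fixed costs = R$19,682,451.60 − R$6,440,700 = R$13,241,751.60.
After interest of R$4,136,900.00, pre-tax earnings = R$9,104,851.60.
Degree of combined leverage = contribution ÷ (EBIT − I) = R$19,682,451.60 ÷ R$9,104,851.60 = 2.1618.
%ΔEPS = DCL × %ΔSales = 2.1618 × -12.8% = -27.7%.

-27.7%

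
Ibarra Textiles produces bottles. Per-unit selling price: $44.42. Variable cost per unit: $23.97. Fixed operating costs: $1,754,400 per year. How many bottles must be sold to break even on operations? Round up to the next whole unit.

85,790 bottles

Each unit contributes $44.42 − $23.97 = $20.45.
Break-even volume = fixed costs ÷ CM per unit = $1,754,400 ÷ $20.45 = 85,789.73, so 85,790 bottles.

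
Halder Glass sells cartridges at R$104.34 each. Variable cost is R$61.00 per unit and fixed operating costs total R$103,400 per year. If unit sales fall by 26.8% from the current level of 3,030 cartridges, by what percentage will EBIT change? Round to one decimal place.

-126.1%

At 3,030 units, contribution = 3,030 × R$43.34 = R$131,320.20.
Subtracting fixed costs: EBIT = R$131,320.20 − R$103,400 = R$27,920.20.
So DOL = total CM / EBIT = R$131,320.20 / R$27,920.20 = 4.7034.
So EBIT moves 4.7034 × (-26.8%) = -126.1%.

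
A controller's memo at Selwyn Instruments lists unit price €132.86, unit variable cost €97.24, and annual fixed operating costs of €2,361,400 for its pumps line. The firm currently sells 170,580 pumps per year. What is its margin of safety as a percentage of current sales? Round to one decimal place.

61.1%

Contribution margin per unit = €132.86 − €97.24 = €35.62. Break-even units = €2,361,400 ÷ €35.62 = 66,294.22; break-even revenue = 66,294.22 × €132.86 = €8,807,849.64.
Current sales = 170,580 × €132.86 = €22,663,258.80.
Margin of safety = (€22,663,258.80 − €8,807,849.64) ÷ €22,663,258.80 = 61.1%.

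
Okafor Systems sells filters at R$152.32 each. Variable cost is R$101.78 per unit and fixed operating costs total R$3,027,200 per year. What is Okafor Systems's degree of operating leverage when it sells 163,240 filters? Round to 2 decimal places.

1.58

At 163,240 units, contribution = 163,240 × R$50.54 = R$8,250,149.60.
Operating income = contribution − fixed costs = R$8,250,149.60 − R$3,027,200 = R$5,222,949.60.
DOL = contribution ÷ EBIT = R$8,250,149.60 ÷ R$5,222,949.60 = 1.5796.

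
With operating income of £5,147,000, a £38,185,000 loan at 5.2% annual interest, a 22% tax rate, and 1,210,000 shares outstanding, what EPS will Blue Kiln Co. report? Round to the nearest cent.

£2.04

Interest = £1,985,620.00, so EBT = £5,147,000 − £1,985,620.00 = £3,161,380.00.
After tax at 22%: net income = £3,161,380.00 × 0.78 = £2,465,876.40.
Per share: £2,465,876.40 / 1,210,000 shares = £2.04.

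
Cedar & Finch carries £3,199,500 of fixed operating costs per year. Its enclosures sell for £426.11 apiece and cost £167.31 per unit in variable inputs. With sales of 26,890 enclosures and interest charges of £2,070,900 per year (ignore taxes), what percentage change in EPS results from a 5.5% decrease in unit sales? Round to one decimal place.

At 26,890 units, contribution = 26,890 × £258.80 = £6,959,132.00.
Operating income = contribution − fixed costs = £6,959,132.00 − £3,199,500 = £3,759,632.00.
Interest = £2,070,900.00, so EBIT − I = £1,688,732.00.
Degree of combined leverage = contribution ÷ (EBIT − I) = £6,959,132.00 ÷ £1,688,732.00 = 4.1209.
%ΔEPS = DCL × %ΔSales = 4.1209 × -5.5% = -22.7%.

-22.7%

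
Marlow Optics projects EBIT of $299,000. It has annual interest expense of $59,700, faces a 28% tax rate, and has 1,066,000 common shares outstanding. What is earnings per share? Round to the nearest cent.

Interest = $59,700.00, so EBT = $299,000 − $59,700.00 = $239,300.00.
Net income = $239,300.00 × (1 − 0.28) = $172,296.00.
Per share: $172,296.00 / 1,066,000 shares = $0.16.

$0.16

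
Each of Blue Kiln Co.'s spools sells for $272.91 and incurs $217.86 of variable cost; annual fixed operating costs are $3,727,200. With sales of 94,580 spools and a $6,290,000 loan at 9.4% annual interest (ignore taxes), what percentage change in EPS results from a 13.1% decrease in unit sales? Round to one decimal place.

-76.8%

Total contribution margin = 94,580 × $55.05 = $5,206,629.00.
EBIT = $5,206,629.00 − $3,727,200 = $1,479,429.00.
Interest = $591,260.00, so EBIT − I = $888,169.00.
DCL = total CM / (EBIT − I) = $5,206,629.00 / $888,169.00 = 5.8622.
EPS therefore changes by 5.8622 × (-13.1%) = -76.8%.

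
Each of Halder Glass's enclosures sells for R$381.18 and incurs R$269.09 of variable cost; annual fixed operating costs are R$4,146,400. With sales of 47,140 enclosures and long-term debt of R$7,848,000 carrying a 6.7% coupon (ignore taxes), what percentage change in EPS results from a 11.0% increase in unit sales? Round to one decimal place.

+95.0%

Total contribution margin = 47,140 × R$112.09 = R$5,283,922.60.
Operating income = contribution − fixed costs = R$5,283,922.60 − R$4,146,400 = R$1,137,522.60.
Interest = R$525,816.00, so EBIT − I = R$611,706.60.
Degree of combined leverage = contribution ÷ (EBIT − I) = R$5,283,922.60 ÷ R$611,706.60 = 8.6380.
EPS therefore changes by 8.6380 × (+11.0%) = +95.0%.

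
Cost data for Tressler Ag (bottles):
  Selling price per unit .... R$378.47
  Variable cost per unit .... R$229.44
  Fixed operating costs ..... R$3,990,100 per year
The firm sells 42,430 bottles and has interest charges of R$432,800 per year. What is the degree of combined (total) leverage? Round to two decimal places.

3.33

Total contribution margin = 42,430 × R$149.03 = R$6,323,342.90.
Subtracting fixed costs: EBIT = R$6,323,342.90 − R$3,990,100 = R$2,333,242.90. Interest = R$432,800.00.
DOL = R$6,323,342.90 ÷ R$2,333,242.90 = 2.7101; DFL = R$2,333,242.90 ÷ R$1,900,442.90 = 1.2277.
DCL = DOL × DFL = 2.7101 × 1.2277 = 3.3272.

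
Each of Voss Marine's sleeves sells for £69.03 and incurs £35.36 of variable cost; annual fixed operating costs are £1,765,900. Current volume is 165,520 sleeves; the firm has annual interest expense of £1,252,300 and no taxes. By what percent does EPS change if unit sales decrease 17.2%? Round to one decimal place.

-37.5%

Contribution at this volume is 165,520 × £33.67 = £5,573,058.40.
Subtracting fixed costs: EBIT = £5,573,058.40 − £1,765,900 = £3,807,158.40.
Interest = £1,252,300.00, so EBIT − I = £2,554,858.40.
DCL = total CM / (EBIT − I) = £5,573,058.40 / £2,554,858.40 = 2.1814.
%ΔEPS = DCL × %ΔSales = 2.1814 × -17.2% = -37.5%.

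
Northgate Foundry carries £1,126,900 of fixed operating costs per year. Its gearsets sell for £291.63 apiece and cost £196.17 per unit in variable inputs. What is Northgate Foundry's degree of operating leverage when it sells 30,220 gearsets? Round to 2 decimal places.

1.64

Total contribution margin = 30,220 × £95.46 = £2,884,801.20.
Operating income = contribution − fixed costs = £2,884,801.20 − £1,126,900 = £1,757,901.20.
DOL = contribution ÷ EBIT = £2,884,801.20 ÷ £1,757,901.20 = 1.6410.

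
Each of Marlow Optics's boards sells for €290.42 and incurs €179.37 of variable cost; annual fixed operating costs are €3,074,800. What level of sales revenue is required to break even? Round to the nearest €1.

Contribution margin per unit = €290.42 − €179.37 = €111.05, a CM ratio of €111.05 ÷ €290.42 = 0.3824.
Break-even sales = FC ÷ CM ratio = €3,074,800 × €290.42 / €111.05 = €8,041,273.

€8,041,273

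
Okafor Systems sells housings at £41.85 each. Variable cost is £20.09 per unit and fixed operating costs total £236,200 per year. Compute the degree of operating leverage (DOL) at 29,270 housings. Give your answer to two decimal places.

At 29,270 units, contribution = 29,270 × £21.76 = £636,915.20.
Operating income = contribution − fixed costs = £636,915.20 − £236,200 = £400,715.20.
Degree of operating leverage = £636,915.20 / £400,715.20 = 1.5894.

1.59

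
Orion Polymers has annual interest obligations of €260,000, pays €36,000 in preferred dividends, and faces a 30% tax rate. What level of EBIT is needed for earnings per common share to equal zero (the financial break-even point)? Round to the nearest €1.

€311,429

Preferred dividends are paid after tax, so their pre-tax equivalent is €36,000 ÷ (1 − 0.30) = €51,428.57.
Financial break-even EBIT = interest + D_p ÷ (1 − t) = €260,000 + €51,428.57 = €311,428.57.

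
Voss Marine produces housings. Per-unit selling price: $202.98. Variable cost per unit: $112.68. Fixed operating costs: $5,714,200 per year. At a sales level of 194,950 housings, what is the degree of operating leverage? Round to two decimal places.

Total contribution margin = 194,950 × $90.30 = $17,603,985.00.
Operating income = contribution − fixed costs = $17,603,985.00 − $5,714,200 = $11,889,785.00.
Degree of operating leverage = $17,603,985.00 / $11,889,785.00 = 1.4806.

1.48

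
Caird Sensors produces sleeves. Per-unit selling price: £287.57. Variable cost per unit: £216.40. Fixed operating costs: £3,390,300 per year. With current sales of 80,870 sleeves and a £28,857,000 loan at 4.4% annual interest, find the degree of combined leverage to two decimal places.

5.25

Total contribution margin = 80,870 × £71.17 = £5,755,517.90.
EBIT = £5,755,517.90 − £3,390,300 = £2,365,217.90. Interest = £1,269,708.00, so EBIT − I = £1,095,509.90.
DCL = contribution ÷ (EBIT − I) = £5,755,517.90 ÷ £1,095,509.90 = 5.2537.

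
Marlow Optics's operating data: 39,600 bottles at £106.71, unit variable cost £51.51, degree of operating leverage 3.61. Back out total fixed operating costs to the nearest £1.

Contribution at this volume is 39,600 × £55.20 = £2,185,920.00.
Since DOL = CM ÷ EBIT, EBIT = £2,185,920.00 ÷ 3.61 = £605,518.01.
Fixed costs = CM − EBIT = £2,185,920.00 − £605,518.01 = £1,580,402.

£1,580,402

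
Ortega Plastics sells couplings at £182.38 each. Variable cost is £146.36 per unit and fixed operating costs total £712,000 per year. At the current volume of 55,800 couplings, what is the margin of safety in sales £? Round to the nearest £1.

£6,571,736

Unit CM = price − variable cost = £182.38 − £146.36 = £36.02. Break-even units = £712,000 ÷ £36.02 = 19,766.80; break-even revenue = 19,766.80 × £182.38 = £3,605,068.30.
Current sales = 55,800 × £182.38 = £10,176,804.00.
Margin of safety = £10,176,804.00 − £3,605,068.30 = £6,571,736.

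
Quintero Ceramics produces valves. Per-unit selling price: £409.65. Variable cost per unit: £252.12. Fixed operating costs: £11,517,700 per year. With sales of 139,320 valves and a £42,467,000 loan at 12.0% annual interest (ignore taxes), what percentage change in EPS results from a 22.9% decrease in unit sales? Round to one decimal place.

At 139,320 units, contribution = 139,320 × £157.53 = £21,947,079.60.
Subtracting fixed costs: EBIT = £21,947,079.60 − £11,517,700 = £10,429,379.60.
After interest of £5,096,040.00, pre-tax earnings = £5,333,339.60.
Degree of combined leverage = contribution ÷ (EBIT − I) = £21,947,079.60 ÷ £5,333,339.60 = 4.1151.
%ΔEPS = DCL × %ΔSales = 4.1151 × -22.9% = -94.2%.

-94.2%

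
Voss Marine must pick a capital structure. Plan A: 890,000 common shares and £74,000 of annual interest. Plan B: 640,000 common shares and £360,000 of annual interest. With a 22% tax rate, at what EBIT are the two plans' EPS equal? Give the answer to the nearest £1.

£1,092,160

Set EPS_A = EPS_B: (EBIT − £74,000)(1 − 0.22) ÷ 890,000 = (EBIT − £360,000)(1 − 0.22) ÷ 640,000.
The (1 − t) factor cancels: (EBIT − 74,000) × 640,000 = (EBIT − 360,000) × 890,000.
EBIT × (890,000 − 640,000) = 360,000 × 890,000 − 74,000 × 640,000 = 273,040,000,000, so EBIT = 273,040,000,000 ÷ 250,000 = 1,092,160.00.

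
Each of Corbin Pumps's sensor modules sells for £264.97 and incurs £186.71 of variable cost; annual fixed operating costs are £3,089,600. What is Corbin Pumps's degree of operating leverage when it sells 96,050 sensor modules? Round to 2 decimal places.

Contribution at this volume is 96,050 × £78.26 = £7,516,873.00.
Operating income = contribution − fixed costs = £7,516,873.00 − £3,089,600 = £4,427,273.00.
Degree of operating leverage = £7,516,873.00 / £4,427,273.00 = 1.6979.

1.70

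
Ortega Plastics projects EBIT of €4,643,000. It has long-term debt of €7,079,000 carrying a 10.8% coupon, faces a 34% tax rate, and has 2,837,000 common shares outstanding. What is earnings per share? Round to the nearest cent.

Pre-tax income = €4,643,000 − €764,532.00 = €3,878,468.00.
After tax at 34%: net income = €3,878,468.00 × 0.66 = €2,559,788.88.
EPS = €2,559,788.88 ÷ 2,837,000 = €0.90.

€0.90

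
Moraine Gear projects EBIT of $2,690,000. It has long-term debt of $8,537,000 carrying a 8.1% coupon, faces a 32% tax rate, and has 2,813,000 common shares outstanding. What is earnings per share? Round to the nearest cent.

Pre-tax income = $2,690,000 − $691,497.00 = $1,998,503.00.
After tax at 32%: net income = $1,998,503.00 × 0.68 = $1,358,982.04.
Per share: $1,358,982.04 / 2,813,000 shares = $0.48.

$0.48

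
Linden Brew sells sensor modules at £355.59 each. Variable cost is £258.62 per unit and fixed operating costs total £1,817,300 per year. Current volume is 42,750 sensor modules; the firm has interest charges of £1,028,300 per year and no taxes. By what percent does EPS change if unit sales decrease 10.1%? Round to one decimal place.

-32.2%

Contribution at this volume is 42,750 × £96.97 = £4,145,467.50.
EBIT = £4,145,467.50 − £1,817,300 = £2,328,167.50.
After interest of £1,028,300.00, pre-tax earnings = £1,299,867.50.
DCL = total CM / (EBIT − I) = £4,145,467.50 / £1,299,867.50 = 3.1891.
%ΔEPS = DCL × %ΔSales = 3.1891 × -10.1% = -32.2%.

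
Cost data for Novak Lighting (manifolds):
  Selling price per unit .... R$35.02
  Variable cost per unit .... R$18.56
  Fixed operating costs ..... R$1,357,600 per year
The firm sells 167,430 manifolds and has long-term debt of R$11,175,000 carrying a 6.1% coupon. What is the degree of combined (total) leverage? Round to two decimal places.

At 167,430 units, contribution = 167,430 × R$16.46 = R$2,755,897.80.
Operating income = contribution − fixed costs = R$2,755,897.80 − R$1,357,600 = R$1,398,297.80. Interest = R$681,675.00.
DOL = R$2,755,897.80 ÷ R$1,398,297.80 = 1.9709; DFL = R$1,398,297.80 ÷ R$716,622.80 = 1.9512.
Combined leverage = 1.9709 × 1.9512 = 3.8456.

3.85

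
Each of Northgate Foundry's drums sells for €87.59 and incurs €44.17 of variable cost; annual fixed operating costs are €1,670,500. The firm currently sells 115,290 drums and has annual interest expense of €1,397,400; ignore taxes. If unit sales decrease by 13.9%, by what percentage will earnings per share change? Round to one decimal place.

Total contribution margin = 115,290 × €43.42 = €5,005,891.80.
EBIT = €5,005,891.80 − €1,670,500 = €3,335,391.80.
After interest of €1,397,400.00, pre-tax earnings = €1,937,991.80.
DCL = total CM / (EBIT − I) = €5,005,891.80 / €1,937,991.80 = 2.5830.
%ΔEPS = DCL × %ΔSales = 2.5830 × -13.9% = -35.9%.

-35.9%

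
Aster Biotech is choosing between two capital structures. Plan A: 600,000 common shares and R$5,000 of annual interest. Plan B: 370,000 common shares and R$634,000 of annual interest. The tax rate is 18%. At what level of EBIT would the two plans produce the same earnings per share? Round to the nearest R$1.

R$1,645,870

Set EPS_A = EPS_B: (EBIT − R$5,000)(1 − 0.18) ÷ 600,000 = (EBIT − R$634,000)(1 − 0.18) ÷ 370,000.
The (1 − t) factor cancels: (EBIT − 5,000) × 370,000 = (EBIT − 634,000) × 600,000.
EBIT × (600,000 − 370,000) = 634,000 × 600,000 − 5,000 × 370,000 = 378,550,000,000, so EBIT = 378,550,000,000 ÷ 230,000 = 1,645,869.57.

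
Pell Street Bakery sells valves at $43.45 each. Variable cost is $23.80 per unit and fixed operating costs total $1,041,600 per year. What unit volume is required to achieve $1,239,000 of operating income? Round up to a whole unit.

116,062 valves

Each unit contributes $43.45 − $23.80 = $19.65.
Need Q such that Q × $19.65 − $1,041,600 = $1,239,000, i.e. Q = $2,280,600 / $19.65 = 116,061.07 → 116,062.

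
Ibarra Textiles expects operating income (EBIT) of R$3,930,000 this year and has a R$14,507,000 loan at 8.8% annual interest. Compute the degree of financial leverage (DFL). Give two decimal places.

1.48

Annual interest charges come to R$1,276,616.00.
DFL = EBIT ÷ (EBIT − I) = R$3,930,000 ÷ (R$3,930,000 − R$1,276,616.00) = R$3,930,000 ÷ R$2,653,384.00 = 1.4811.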